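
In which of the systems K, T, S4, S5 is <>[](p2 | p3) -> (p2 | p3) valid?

S5

S4-tableau for the negation ~(<>[](p2 | p3) -> (p2 | p3)):
1. ~(<>[](p2 | p3) -> (p2 | p3)), 0
2. <>[](p2 | p3), 0
3. ~(p2 | p3), 0
4. ~p2, 0
5. ~p3, 0
6. [](p2 | p3), 1
7. p2 | p3, 1
8. p3, 1
Accessibility: 0R0, 0R1, 1R1
Complete open branch: countermodel on an S4-frame, so not valid in S4, nor in K, T (the same frame is also a K-frame and a T-frame).
S5-tableau for the negation ~(<>[](p2 | p3) -> (p2 | p3)):
1. ~(<>[](p2 | p3) -> (p2 | p3)), 0
2. <>[](p2 | p3), 0
3. ~(p2 | p3), 0
4. ~p2, 0
5. ~p3, 0
6. [](p2 | p3), 1
7. p2 | p3, 0
8. p2 | p3, 1
9. p3, 0
Accessibility: 0R0, 0R1, 1R0, 1R1
Branch closes: p3 and ~p3 both at 0.
Every branch closes (one shown): valid in S5.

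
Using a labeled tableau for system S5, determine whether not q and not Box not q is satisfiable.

Yes, satisfiable

1. not q and not Box not q, w0
2. not q, w0   [and-rule on 1]
3. not Box not q, w0   [and-rule on 1]
4. q, w1   [neg-Box-rule on 3: fresh world w1, w0Rw1]
Accessibility: w0Rw0, w0Rw1, w1Rw0, w1Rw1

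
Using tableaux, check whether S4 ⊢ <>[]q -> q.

Not valid

Tableau for the negation ~(<>[]q -> q):
1. ~(<>[]q -> q), w0
2. <>[]q, w0
3. ~q, w0
4. []q, w1
5. q, w1
Accessibility: w0Rw0, w0Rw1, w1Rw1
The negation has an open branch (countermodel exists).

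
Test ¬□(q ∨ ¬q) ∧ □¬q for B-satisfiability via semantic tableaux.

Unsatisfiable

1. ¬□(q ∨ ¬q) ∧ □¬q, 0
2. ¬□(q ∨ ¬q), 0
3. □¬q, 0
4. ¬q, 0
5. ¬(q ∨ ¬q), 1
6. ¬q, 1
7. q, 1
Accessibility: 0R0, 0R1, 1R0, 1R1
Branch closes: q and ¬q both at 1.
All branches of the tableau close; one closing branch shown above.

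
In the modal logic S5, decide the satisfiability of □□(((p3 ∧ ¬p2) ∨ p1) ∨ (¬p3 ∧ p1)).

1. □□(((p3 ∧ ¬p2) ∨ p1) ∨ (¬p3 ∧ p1)), w0
2. □(((p3 ∧ ¬p2) ∨ p1) ∨ (¬p3 ∧ p1)), w0
3. ((p3 ∧ ¬p2) ∨ p1) ∨ (¬p3 ∧ p1), w0
4. ¬p3 ∧ p1, w0
5. ¬p3, w0
6. p1, w0
Accessibility: w0Rw0

Yes, satisfiable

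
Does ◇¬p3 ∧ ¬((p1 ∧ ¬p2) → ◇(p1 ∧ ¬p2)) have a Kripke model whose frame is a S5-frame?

1. ◇¬p3 ∧ ¬((p1 ∧ ¬p2) → ◇(p1 ∧ ¬p2)), u
2. ◇¬p3, u   [∧-rule on 1]
3. ¬((p1 ∧ ¬p2) → ◇(p1 ∧ ¬p2)), u   [∧-rule on 1]
4. p1 ∧ ¬p2, u   [¬→-rule on 3]
5. ¬◇(p1 ∧ ¬p2), u   [¬→-rule on 3]
6. p1, u   [∧-rule on 4]
7. ¬p2, u   [∧-rule on 4]
8. ¬(p1 ∧ ¬p2), u   [¬◇-rule on 5 via uRu]
9. p2, u   [¬∧-rule on 8 (branches; this branch)]
Accessibility: uRu
Branch closes: p2 and ¬p2 both at u.
Every branch closes; the branch above is one of them.

No, unsatisfiable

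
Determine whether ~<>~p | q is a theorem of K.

Not valid

Tableau for the negation ~(~<>~p | q):
1. ~(~<>~p | q), 0
2. <>~p, 0
3. ~q, 0
4. ~p, 1
Accessibility: 0R1
The negation has an open branch (countermodel exists).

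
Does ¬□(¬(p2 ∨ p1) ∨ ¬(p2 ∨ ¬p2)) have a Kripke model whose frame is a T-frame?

1. ¬□(¬(p2 ∨ p1) ∨ ¬(p2 ∨ ¬p2)), w0
2. ¬(¬(p2 ∨ p1) ∨ ¬(p2 ∨ ¬p2)), w1
3. p2 ∨ p1, w1
4. p2 ∨ ¬p2, w1
5. p1, w1
6. ¬p2, w1
Accessibility: w0Rw0, w0Rw1, w1Rw1

Satisfiable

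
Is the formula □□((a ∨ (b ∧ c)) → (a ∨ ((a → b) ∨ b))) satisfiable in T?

1. □□((a ∨ (b ∧ c)) → (a ∨ ((a → b) ∨ b))), w0
2. □((a ∨ (b ∧ c)) → (a ∨ ((a → b) ∨ b))), w0   [□-rule on 1 via w0Rw0]
3. (a ∨ (b ∧ c)) → (a ∨ ((a → b) ∨ b)), w0   [□-rule on 2 via w0Rw0]
4. a ∨ ((a → b) ∨ b), w0   [→-rule on 3 (branches; this branch)]
5. (a → b) ∨ b, w0   [∨-rule on 4 (branches; this branch)]
6. b, w0   [∨-rule on 5 (branches; this branch)]
Accessibility: w0Rw0

Satisfiable (open branch found)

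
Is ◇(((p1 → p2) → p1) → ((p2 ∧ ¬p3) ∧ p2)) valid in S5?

Invalid (countermodel exists)

Tableau for the negation ¬◇(((p1 → p2) → p1) → ((p2 ∧ ¬p3) ∧ p2)):
1. ¬◇(((p1 → p2) → p1) → ((p2 ∧ ¬p3) ∧ p2)), u
2. ¬(((p1 → p2) → p1) → ((p2 ∧ ¬p3) ∧ p2)), u   [¬◇-rule on 1 via uRu]
3. (p1 → p2) → p1, u   [¬→-rule on 2]
4. ¬((p2 ∧ ¬p3) ∧ p2), u   [¬→-rule on 2]
5. p1, u   [→-rule on 3 (branches; this branch)]
6. ¬p2, u   [¬∧-rule on 4 (branches; this branch)]
Accessibility: uRu
The negation has an open branch (countermodel exists).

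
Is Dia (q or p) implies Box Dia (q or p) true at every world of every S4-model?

Tableau for the negation not (Dia (q or p) implies Box Dia (q or p)):
1. not (Dia (q or p) implies Box Dia (q or p)), u
2. Dia (q or p), u
3. not Box Dia (q or p), u
4. q or p, v
5. p, v
6. not Dia (q or p), w
7. not (q or p), w
8. not q, w
9. not p, w
Accessibility: uRu, uRv, uRw, vRv, wRw
The negation has an open branch (countermodel exists).

No, not valid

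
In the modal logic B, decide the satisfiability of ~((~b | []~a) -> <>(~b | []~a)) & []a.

Unsatisfiable (every branch closes)

1. ~((~b | []~a) -> <>(~b | []~a)) & []a, u
2. ~((~b | []~a) -> <>(~b | []~a)), u
3. []a, u
4. ~b | []~a, u
5. ~<>(~b | []~a), u
6. a, u
7. ~(~b | []~a), u
8. b, u
9. ~[]~a, u
10. []~a, u
11. ~a, u
Accessibility: uRu
Branch closes: a and ~a both at u.
(One branch shown.) All branches close.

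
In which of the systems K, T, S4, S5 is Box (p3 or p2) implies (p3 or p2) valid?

T-tableau for the negation not (Box (p3 or p2) implies (p3 or p2)):
1. not (Box (p3 or p2) implies (p3 or p2)), u
2. Box (p3 or p2), u
3. not (p3 or p2), u
4. not p3, u
5. not p2, u
6. p3 or p2, u
7. p2, u
Accessibility: uRu
Branch closes: p2 and not p2 both at u.
Every branch closes (one shown): valid in T, hence also in S4, S5 (every theorem of T is a theorem of S4 and S5).
K-tableau for the negation not (Box (p3 or p2) implies (p3 or p2)):
1. not (Box (p3 or p2) implies (p3 or p2)), u
2. Box (p3 or p2), u
3. not (p3 or p2), u
4. not p3, u
5. not p2, u
Complete open branch: countermodel on a K-frame, so not valid in K.

T, S4, S5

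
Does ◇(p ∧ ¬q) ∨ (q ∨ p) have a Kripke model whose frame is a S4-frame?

Yes, satisfiable

1. ◇(p ∧ ¬q) ∨ (q ∨ p), w0
2. q ∨ p, w0
3. p, w0
Accessibility: w0Rw0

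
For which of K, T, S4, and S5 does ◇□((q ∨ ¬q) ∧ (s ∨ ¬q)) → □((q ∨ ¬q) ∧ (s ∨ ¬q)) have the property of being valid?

S5

S4-tableau for the negation ¬(◇□((q ∨ ¬q) ∧ (s ∨ ¬q)) → □((q ∨ ¬q) ∧ (s ∨ ¬q))):
1. ¬(◇□((q ∨ ¬q) ∧ (s ∨ ¬q)) → □((q ∨ ¬q) ∧ (s ∨ ¬q))), w0
2. ◇□((q ∨ ¬q) ∧ (s ∨ ¬q)), w0
3. ¬□((q ∨ ¬q) ∧ (s ∨ ¬q)), w0
4. □((q ∨ ¬q) ∧ (s ∨ ¬q)), w1
5. (q ∨ ¬q) ∧ (s ∨ ¬q), w1
6. q ∨ ¬q, w1
7. s ∨ ¬q, w1
8. ¬q, w1
9. ¬((q ∨ ¬q) ∧ (s ∨ ¬q)), w2
10. ¬(s ∨ ¬q), w2
11. ¬s, w2
12. q, w2
Accessibility: w0Rw0, w0Rw1, w0Rw2, w1Rw1, w2Rw2
Complete open branch: countermodel on an S4-frame, so not valid in S4, nor in K, T (the same frame is also a K-frame and a T-frame).
S5-tableau for the negation ¬(◇□((q ∨ ¬q) ∧ (s ∨ ¬q)) → □((q ∨ ¬q) ∧ (s ∨ ¬q))):
1. ¬(◇□((q ∨ ¬q) ∧ (s ∨ ¬q)) → □((q ∨ ¬q) ∧ (s ∨ ¬q))), w0
2. ◇□((q ∨ ¬q) ∧ (s ∨ ¬q)), w0
3. ¬□((q ∨ ¬q) ∧ (s ∨ ¬q)), w0
4. □((q ∨ ¬q) ∧ (s ∨ ¬q)), w1
5. (q ∨ ¬q) ∧ (s ∨ ¬q), w0
6. q ∨ ¬q, w0
7. s ∨ ¬q, w0
8. (q ∨ ¬q) ∧ (s ∨ ¬q), w1
9. q ∨ ¬q, w1
10. s ∨ ¬q, w1
11. ¬q, w0
12. ¬q, w1
13. ¬((q ∨ ¬q) ∧ (s ∨ ¬q)), w2
14. (q ∨ ¬q) ∧ (s ∨ ¬q), w2
15. q ∨ ¬q, w2
16. s ∨ ¬q, w2
17. ¬(s ∨ ¬q), w2
18. ¬s, w2
19. q, w2
20. ¬q, w2
Accessibility: w0Rw0, w0Rw1, w0Rw2, w1Rw0, w1Rw1, w1Rw2, w2Rw0, w2Rw1, w2Rw2
Branch closes: q and ¬q both at w2.
Every branch closes (one shown): valid in S5.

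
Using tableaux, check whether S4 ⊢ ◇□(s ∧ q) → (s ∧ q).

Not valid

Tableau for the negation ¬(◇□(s ∧ q) → (s ∧ q)):
1. ¬(◇□(s ∧ q) → (s ∧ q)), 0
2. ◇□(s ∧ q), 0
3. ¬(s ∧ q), 0
4. ¬q, 0
5. □(s ∧ q), 1
6. s ∧ q, 1
7. s, 1
8. q, 1
Accessibility: 0R0, 0R1, 1R1
The negation has an open branch (countermodel exists).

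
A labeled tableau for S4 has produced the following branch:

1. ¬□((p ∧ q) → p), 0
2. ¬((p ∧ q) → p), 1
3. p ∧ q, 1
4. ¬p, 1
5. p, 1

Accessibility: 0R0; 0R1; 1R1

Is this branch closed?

Yes, closed

Both p and ¬p appear at 1.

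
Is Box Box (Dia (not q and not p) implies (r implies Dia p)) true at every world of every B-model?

No, not valid

Tableau for the negation not Box Box (Dia (not q and not p) implies (r implies Dia p)):
1. not Box Box (Dia (not q and not p) implies (r implies Dia p)), 0
2. not Box (Dia (not q and not p) implies (r implies Dia p)), 1
3. not (Dia (not q and not p) implies (r implies Dia p)), 2
4. Dia (not q and not p), 2
5. not (r implies Dia p), 2
6. r, 2
7. not Dia p, 2
8. not p, 1
9. not p, 2
10. not q and not p, 3
11. not q, 3
12. not p, 3
Accessibility: 0R0, 0R1, 1R0, 1R1, 1R2, 2R1, 2R2, 2R3, 3R2, 3R3
The negation has an open branch (countermodel exists).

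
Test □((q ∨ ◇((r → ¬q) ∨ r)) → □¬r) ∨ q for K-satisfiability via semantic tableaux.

1. □((q ∨ ◇((r → ¬q) ∨ r)) → □¬r) ∨ q, w0
2. q, w0

Satisfiable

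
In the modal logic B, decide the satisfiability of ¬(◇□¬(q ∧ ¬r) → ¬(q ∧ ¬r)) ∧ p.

Unsatisfiable

1. ¬(◇□¬(q ∧ ¬r) → ¬(q ∧ ¬r)) ∧ p, 0
2. ¬(◇□¬(q ∧ ¬r) → ¬(q ∧ ¬r)), 0
3. p, 0
4. ◇□¬(q ∧ ¬r), 0
5. q ∧ ¬r, 0
6. q, 0
7. ¬r, 0
8. □¬(q ∧ ¬r), 1
9. ¬(q ∧ ¬r), 0
10. ¬(q ∧ ¬r), 1
11. r, 0
Accessibility: 0R0, 0R1, 1R0, 1R1
Branch closes: r and ¬r both at 0.
Every branch closes; the branch above is one of them.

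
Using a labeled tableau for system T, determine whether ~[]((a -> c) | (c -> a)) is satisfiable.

1. ~[]((a -> c) | (c -> a)), w0
2. ~((a -> c) | (c -> a)), w1
3. ~(a -> c), w1
4. ~(c -> a), w1
5. a, w1
6. ~c, w1
7. c, w1
8. ~a, w1
Accessibility: w0Rw0, w0Rw1, w1Rw1
Branch closes: c and ~c both at w1.
All branches of the tableau close; one closing branch shown above.

Unsatisfiable (every branch closes)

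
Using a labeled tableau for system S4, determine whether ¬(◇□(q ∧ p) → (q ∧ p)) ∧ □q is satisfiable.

1. ¬(◇□(q ∧ p) → (q ∧ p)) ∧ □q, w0
2. ¬(◇□(q ∧ p) → (q ∧ p)), w0
3. □q, w0
4. ◇□(q ∧ p), w0
5. ¬(q ∧ p), w0
6. q, w0
7. ¬p, w0
8. □(q ∧ p), w1
9. q, w1
10. q ∧ p, w1
11. p, w1
Accessibility: w0Rw0, w0Rw1, w1Rw1

Satisfiable (open branch found)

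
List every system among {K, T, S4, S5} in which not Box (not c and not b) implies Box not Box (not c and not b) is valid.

S5

S4-tableau for the negation not (not Box (not c and not b) implies Box not Box (not c and not b)):
1. not (not Box (not c and not b) implies Box not Box (not c and not b)), u
2. not Box (not c and not b), u
3. not Box not Box (not c and not b), u
4. not (not c and not b), v
5. b, v
6. Box (not c and not b), w
7. not c and not b, w
8. not c, w
9. not b, w
Accessibility: uRu, uRv, uRw, vRv, wRw
Complete open branch: countermodel on an S4-frame, so not valid in S4, nor in K, T (the same frame is also a K-frame and a T-frame).
S5-tableau for the negation not (not Box (not c and not b) implies Box not Box (not c and not b)):
1. not (not Box (not c and not b) implies Box not Box (not c and not b)), u
2. not Box (not c and not b), u
3. not Box not Box (not c and not b), u
4. not (not c and not b), v
5. b, v
6. Box (not c and not b), w
7. not c and not b, u
8. not c, u
9. not b, u
10. not c and not b, v
11. not c, v
12. not b, v
Accessibility: uRu, uRv, uRw, vRu, vRv, vRw, wRu, wRv, wRw
Branch closes: b and not b both at v.
Every branch closes (one shown): valid in S5.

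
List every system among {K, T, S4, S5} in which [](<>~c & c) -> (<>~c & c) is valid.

T, S4, S5

T-tableau for the negation ~([](<>~c & c) -> (<>~c & c)):
1. ~([](<>~c & c) -> (<>~c & c)), u
2. [](<>~c & c), u
3. ~(<>~c & c), u
4. <>~c & c, u
5. <>~c, u
6. c, u
7. ~<>~c, u
8. ~c, v
9. <>~c & c, v
10. <>~c, v
11. c, v
Accessibility: uRu, uRv, vRv
Branch closes: c and ~c both at v.
Every branch closes (one shown): valid in T, hence also in S4, S5 (every theorem of T is a theorem of S4 and S5).
K-tableau for the negation ~([](<>~c & c) -> (<>~c & c)):
1. ~([](<>~c & c) -> (<>~c & c)), u
2. [](<>~c & c), u
3. ~(<>~c & c), u
4. ~c, u
Complete open branch: countermodel on a K-frame, so not valid in K.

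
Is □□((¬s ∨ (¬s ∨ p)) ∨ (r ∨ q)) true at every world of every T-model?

Tableau for the negation ¬□□((¬s ∨ (¬s ∨ p)) ∨ (r ∨ q)):
1. ¬□□((¬s ∨ (¬s ∨ p)) ∨ (r ∨ q)), 0
2. ¬□((¬s ∨ (¬s ∨ p)) ∨ (r ∨ q)), 1   [¬□-rule on 1: fresh world 1, 0R1]
3. ¬((¬s ∨ (¬s ∨ p)) ∨ (r ∨ q)), 2   [¬□-rule on 2: fresh world 2, 1R2]
4. ¬(¬s ∨ (¬s ∨ p)), 2   [¬∨-rule on 3]
5. ¬(r ∨ q), 2   [¬∨-rule on 3]
6. s, 2   [¬∨-rule on 4]
7. ¬(¬s ∨ p), 2   [¬∨-rule on 4]
8. ¬r, 2   [¬∨-rule on 5]
9. ¬q, 2   [¬∨-rule on 5]
10. ¬p, 2   [¬∨-rule on 7]
Accessibility: 0R0, 0R1, 1R1, 1R2, 2R2
The negation has an open branch (countermodel exists).

No, not valid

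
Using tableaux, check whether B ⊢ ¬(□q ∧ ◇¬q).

Tableau for the negation □q ∧ ◇¬q:
1. □q ∧ ◇¬q, 0
2. □q, 0
3. ◇¬q, 0
4. q, 0
5. ¬q, 1
6. q, 1
Accessibility: 0R0, 0R1, 1R0, 1R1
Branch closes: q and ¬q both at 1.
All branches of the negation close; one closing branch shown above.

Valid in B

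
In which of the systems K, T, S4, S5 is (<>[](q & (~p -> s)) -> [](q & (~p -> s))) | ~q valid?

S5

S5-tableau for the negation ~((<>[](q & (~p -> s)) -> [](q & (~p -> s))) | ~q):
1. ~((<>[](q & (~p -> s)) -> [](q & (~p -> s))) | ~q), w0
2. ~(<>[](q & (~p -> s)) -> [](q & (~p -> s))), w0   [~|-rule on 1]
3. q, w0   [~|-rule on 1]
4. <>[](q & (~p -> s)), w0   [~->-rule on 2]
5. ~[](q & (~p -> s)), w0   [~->-rule on 2]
6. [](q & (~p -> s)), w1   [<>-rule on 4: fresh world w1, w0Rw1]
7. q & (~p -> s), w0   [[]-rule on 6 via w1Rw0]
8. ~p -> s, w0   [&-rule on 7]
9. q & (~p -> s), w1   [[]-rule on 6 via w1Rw1]
10. q, w1   [&-rule on 9]
11. ~p -> s, w1   [&-rule on 9]
12. s, w0   [->-rule on 8 (branches; this branch)]
13. s, w1   [->-rule on 11 (branches; this branch)]
14. ~(q & (~p -> s)), w2   [~[]-rule on 5: fresh world w2, w0Rw2]
15. q & (~p -> s), w2   [[]-rule on 6 via w1Rw2]
16. q, w2   [&-rule on 15]
17. ~p -> s, w2   [&-rule on 15]
18. ~(~p -> s), w2   [~&-rule on 14 (branches; this branch)]
19. ~p, w2   [~->-rule on 18]
20. ~s, w2   [~->-rule on 18]
21. s, w2   [->-rule on 17 (branches; this branch)]
Accessibility: w0Rw0, w0Rw1, w0Rw2, w1Rw0, w1Rw1, w1Rw2, w2Rw0, w2Rw1, w2Rw2
Branch closes: s and ~s both at w2.
Every branch closes (one shown): valid in S5.
S4-tableau for the negation ~((<>[](q & (~p -> s)) -> [](q & (~p -> s))) | ~q):
1. ~((<>[](q & (~p -> s)) -> [](q & (~p -> s))) | ~q), w0
2. ~(<>[](q & (~p -> s)) -> [](q & (~p -> s))), w0   [~|-rule on 1]
3. q, w0   [~|-rule on 1]
4. <>[](q & (~p -> s)), w0   [~->-rule on 2]
5. ~[](q & (~p -> s)), w0   [~->-rule on 2]
6. [](q & (~p -> s)), w1   [<>-rule on 4: fresh world w1, w0Rw1]
7. q & (~p -> s), w1   [[]-rule on 6 via w1Rw1]
8. q, w1   [&-rule on 7]
9. ~p -> s, w1   [&-rule on 7]
10. s, w1   [->-rule on 9 (branches; this branch)]
11. ~(q & (~p -> s)), w2   [~[]-rule on 5: fresh world w2, w0Rw2]
12. ~(~p -> s), w2   [~&-rule on 11 (branches; this branch)]
13. ~p, w2   [~->-rule on 12]
14. ~s, w2   [~->-rule on 12]
Accessibility: w0Rw0, w0Rw1, w0Rw2, w1Rw1, w2Rw2
Complete open branch: countermodel on an S4-frame, so not valid in S4, nor in K, T (the same frame is also a K-frame and a T-frame).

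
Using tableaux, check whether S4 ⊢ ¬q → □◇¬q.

Tableau for the negation ¬(¬q → □◇¬q):
1. ¬(¬q → □◇¬q), u
2. ¬q, u
3. ¬□◇¬q, u
4. ¬◇¬q, v
5. q, v
Accessibility: uRu, uRv, vRv
The negation has an open branch (countermodel exists).

Invalid (countermodel exists)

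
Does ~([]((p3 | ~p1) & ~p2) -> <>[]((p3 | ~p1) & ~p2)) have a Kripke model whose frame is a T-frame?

1. ~([]((p3 | ~p1) & ~p2) -> <>[]((p3 | ~p1) & ~p2)), w0
2. []((p3 | ~p1) & ~p2), w0   [~->-rule on 1]
3. ~<>[]((p3 | ~p1) & ~p2), w0   [~->-rule on 1]
4. (p3 | ~p1) & ~p2, w0   [[]-rule on 2 via w0Rw0]
5. p3 | ~p1, w0   [&-rule on 4]
6. ~p2, w0   [&-rule on 4]
7. ~[]((p3 | ~p1) & ~p2), w0   [~<>-rule on 3 via w0Rw0]
8. ~p1, w0   [|-rule on 5 (branches; this branch)]
9. ~((p3 | ~p1) & ~p2), w1   [~[]-rule on 7: fresh world w1, w0Rw1]
10. (p3 | ~p1) & ~p2, w1   [[]-rule on 2 via w0Rw1]
11. p3 | ~p1, w1   [&-rule on 10]
12. ~p2, w1   [&-rule on 10]
13. ~[]((p3 | ~p1) & ~p2), w1   [~<>-rule on 3 via w0Rw1]
14. ~(p3 | ~p1), w1   [~&-rule on 9 (branches; this branch)]
15. ~p3, w1   [~|-rule on 14]
16. p1, w1   [~|-rule on 14]
17. ~p1, w1   [|-rule on 11 (branches; this branch)]
Accessibility: w0Rw0, w0Rw1, w1Rw1
Branch closes: p1 and ~p1 both at w1.
(One branch shown.) All branches close.

No, unsatisfiable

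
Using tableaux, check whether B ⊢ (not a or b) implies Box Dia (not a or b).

Tableau for the negation not ((not a or b) implies Box Dia (not a or b)):
1. not ((not a or b) implies Box Dia (not a or b)), w0
2. not a or b, w0
3. not Box Dia (not a or b), w0
4. b, w0
5. not Dia (not a or b), w1
6. not (not a or b), w0
7. a, w0
8. not b, w0
Accessibility: w0Rw0, w0Rw1, w1Rw0, w1Rw1
Branch closes: b and not b both at w0.
Every branch of the negation's tableau closes; the branch above is one of them.

Valid in B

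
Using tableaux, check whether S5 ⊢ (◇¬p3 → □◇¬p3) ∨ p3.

Valid in S5

Tableau for the negation ¬((◇¬p3 → □◇¬p3) ∨ p3):
1. ¬((◇¬p3 → □◇¬p3) ∨ p3), w0
2. ¬(◇¬p3 → □◇¬p3), w0
3. ¬p3, w0
4. ◇¬p3, w0
5. ¬□◇¬p3, w0
6. ¬p3, w1
7. ¬◇¬p3, w2
8. p3, w0
Accessibility: w0Rw0, w0Rw1, w0Rw2, w1Rw0, w1Rw1, w1Rw2, w2Rw0, w2Rw1, w2Rw2
Branch closes: p3 and ¬p3 both at w0.
Every branch of the negation's tableau closes; the branch above is one of them.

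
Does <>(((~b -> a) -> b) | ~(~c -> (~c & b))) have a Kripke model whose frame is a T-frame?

Satisfiable

1. <>(((~b -> a) -> b) | ~(~c -> (~c & b))), w0
2. ((~b -> a) -> b) | ~(~c -> (~c & b)), w1
3. ~(~c -> (~c & b)), w1
4. ~c, w1
5. ~(~c & b), w1
6. ~b, w1
Accessibility: w0Rw0, w0Rw1, w1Rw1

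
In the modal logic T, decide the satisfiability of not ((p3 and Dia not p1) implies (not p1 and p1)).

Yes, satisfiable

1. not ((p3 and Dia not p1) implies (not p1 and p1)), u
2. p3 and Dia not p1, u
3. not (not p1 and p1), u
4. p3, u
5. Dia not p1, u
6. not p1, u
7. not p1, v
Accessibility: uRu, uRv, vRv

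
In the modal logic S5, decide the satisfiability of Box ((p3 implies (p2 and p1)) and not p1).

1. Box ((p3 implies (p2 and p1)) and not p1), w0
2. (p3 implies (p2 and p1)) and not p1, w0   [Box-rule on 1 via w0Rw0]
3. p3 implies (p2 and p1), w0   [and-rule on 2]
4. not p1, w0   [and-rule on 2]
5. not p3, w0   [implies-rule on 3 (branches; this branch)]
Accessibility: w0Rw0

Yes, satisfiable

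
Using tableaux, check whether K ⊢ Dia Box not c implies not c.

Tableau for the negation not (Dia Box not c implies not c):
1. not (Dia Box not c implies not c), w0
2. Dia Box not c, w0
3. c, w0
4. Box not c, w1
Accessibility: w0Rw1
The negation has an open branch (countermodel exists).

Invalid (countermodel exists)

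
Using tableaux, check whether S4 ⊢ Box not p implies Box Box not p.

Valid

Tableau for the negation not (Box not p implies Box Box not p):
1. not (Box not p implies Box Box not p), u
2. Box not p, u   [neg-implies-rule on 1]
3. not Box Box not p, u   [neg-implies-rule on 1]
4. not p, u   [Box-rule on 2 via uRu]
5. not Box not p, v   [neg-Box-rule on 3: fresh world v, uRv]
6. not p, v   [Box-rule on 2 via uRv]
7. p, w   [neg-Box-rule on 5: fresh world w, vRw]
8. not p, w   [Box-rule on 2 via uRw]
Accessibility: uRu, uRv, uRw, vRv, vRw, wRw
Branch closes: p and not p both at w.
Every branch of the negation's tableau closes; the branch above is one of them.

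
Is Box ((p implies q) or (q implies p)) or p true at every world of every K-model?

Valid in K

Tableau for the negation not (Box ((p implies q) or (q implies p)) or p):
1. not (Box ((p implies q) or (q implies p)) or p), 0
2. not Box ((p implies q) or (q implies p)), 0   [neg-or-rule on 1]
3. not p, 0   [neg-or-rule on 1]
4. not ((p implies q) or (q implies p)), 1   [neg-Box-rule on 2: fresh world 1, 0R1]
5. not (p implies q), 1   [neg-or-rule on 4]
6. not (q implies p), 1   [neg-or-rule on 4]
7. p, 1   [neg-implies-rule on 5]
8. not q, 1   [neg-implies-rule on 5]
9. q, 1   [neg-implies-rule on 6]
10. not p, 1   [neg-implies-rule on 6]
Accessibility: 0R1
Branch closes: q and not q both at 1.
All branches of the negation close; one closing branch shown above.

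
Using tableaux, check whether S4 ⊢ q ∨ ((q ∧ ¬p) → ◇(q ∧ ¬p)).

Yes, valid

Tableau for the negation ¬(q ∨ ((q ∧ ¬p) → ◇(q ∧ ¬p))):
1. ¬(q ∨ ((q ∧ ¬p) → ◇(q ∧ ¬p))), u
2. ¬q, u
3. ¬((q ∧ ¬p) → ◇(q ∧ ¬p)), u
4. q ∧ ¬p, u
5. ¬◇(q ∧ ¬p), u
6. q, u
7. ¬p, u
Accessibility: uRu
Branch closes: q and ¬q both at u.
All branches of the negation close; one closing branch shown above.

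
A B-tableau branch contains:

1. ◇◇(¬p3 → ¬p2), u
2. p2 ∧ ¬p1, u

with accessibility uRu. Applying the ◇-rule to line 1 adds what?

a fresh world v with uRv, and ◇(¬p3 → ¬p2) at v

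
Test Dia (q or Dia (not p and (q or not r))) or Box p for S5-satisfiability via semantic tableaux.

1. Dia (q or Dia (not p and (q or not r))) or Box p, u
2. Box p, u
3. p, u
Accessibility: uRu

Satisfiable (open branch found)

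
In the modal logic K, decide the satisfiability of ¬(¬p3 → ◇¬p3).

1. ¬(¬p3 → ◇¬p3), 0
2. ¬p3, 0
3. ¬◇¬p3, 0

Satisfiable (open branch found)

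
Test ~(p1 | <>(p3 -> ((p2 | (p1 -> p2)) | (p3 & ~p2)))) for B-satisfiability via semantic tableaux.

1. ~(p1 | <>(p3 -> ((p2 | (p1 -> p2)) | (p3 & ~p2)))), w0
2. ~p1, w0
3. ~<>(p3 -> ((p2 | (p1 -> p2)) | (p3 & ~p2))), w0
4. ~(p3 -> ((p2 | (p1 -> p2)) | (p3 & ~p2))), w0
5. p3, w0
6. ~((p2 | (p1 -> p2)) | (p3 & ~p2)), w0
7. ~(p2 | (p1 -> p2)), w0
8. ~(p3 & ~p2), w0
9. ~p2, w0
10. ~(p1 -> p2), w0
11. p1, w0
Accessibility: w0Rw0
Branch closes: p1 and ~p1 both at w0.
(One branch shown.) All branches close.

No, unsatisfiable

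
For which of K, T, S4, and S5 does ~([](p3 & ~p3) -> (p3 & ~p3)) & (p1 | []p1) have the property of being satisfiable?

K

T-tableau for the formula:
1. ~([](p3 & ~p3) -> (p3 & ~p3)) & (p1 | []p1), 0
2. ~([](p3 & ~p3) -> (p3 & ~p3)), 0   [&-rule on 1]
3. p1 | []p1, 0   [&-rule on 1]
4. [](p3 & ~p3), 0   [~->-rule on 2]
5. ~(p3 & ~p3), 0   [~->-rule on 2]
6. p3 & ~p3, 0   [[]-rule on 4 via 0R0]
7. p3, 0   [&-rule on 6]
8. ~p3, 0   [&-rule on 6]
Accessibility: 0R0
Branch closes: p3 and ~p3 both at 0.
Every branch closes (one shown): unsatisfiable in T, hence also in S4, S5 (every S4/S5-frame is a T-frame).
K-tableau for the formula:
1. ~([](p3 & ~p3) -> (p3 & ~p3)) & (p1 | []p1), 0
2. ~([](p3 & ~p3) -> (p3 & ~p3)), 0   [&-rule on 1]
3. p1 | []p1, 0   [&-rule on 1]
4. [](p3 & ~p3), 0   [~->-rule on 2]
5. ~(p3 & ~p3), 0   [~->-rule on 2]
6. []p1, 0   [|-rule on 3 (branches; this branch)]
7. p3, 0   [~&-rule on 5 (branches; this branch)]
Complete open branch: satisfiable in K.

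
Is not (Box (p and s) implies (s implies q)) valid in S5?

No, not valid

Tableau for the negation Box (p and s) implies (s implies q):
1. Box (p and s) implies (s implies q), w0
2. s implies q, w0
3. q, w0
Accessibility: w0Rw0
The negation has an open branch (countermodel exists).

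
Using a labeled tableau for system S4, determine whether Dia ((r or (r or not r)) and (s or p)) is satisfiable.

Satisfiable (open branch found)

1. Dia ((r or (r or not r)) and (s or p)), u
2. (r or (r or not r)) and (s or p), v
3. r or (r or not r), v
4. s or p, v
5. r or not r, v
6. p, v
7. not r, v
Accessibility: uRu, uRv, vRv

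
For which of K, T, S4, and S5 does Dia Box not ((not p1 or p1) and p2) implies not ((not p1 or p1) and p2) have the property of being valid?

S5

S4-tableau for the negation not (Dia Box not ((not p1 or p1) and p2) implies not ((not p1 or p1) and p2)):
1. not (Dia Box not ((not p1 or p1) and p2) implies not ((not p1 or p1) and p2)), 0
2. Dia Box not ((not p1 or p1) and p2), 0   [neg-implies-rule on 1]
3. (not p1 or p1) and p2, 0   [neg-implies-rule on 1]
4. not p1 or p1, 0   [and-rule on 3]
5. p2, 0   [and-rule on 3]
6. p1, 0   [or-rule on 4 (branches; this branch)]
7. Box not ((not p1 or p1) and p2), 1   [Dia-rule on 2: fresh world 1, 0R1]
8. not ((not p1 or p1) and p2), 1   [Box-rule on 7 via 1R1]
9. not p2, 1   [neg-and-rule on 8 (branches; this branch)]
Accessibility: 0R0, 0R1, 1R1
Complete open branch: countermodel on an S4-frame, so not valid in S4, nor in K, T (the same frame is also a K-frame and a T-frame).
S5-tableau for the negation not (Dia Box not ((not p1 or p1) and p2) implies not ((not p1 or p1) and p2)):
1. not (Dia Box not ((not p1 or p1) and p2) implies not ((not p1 or p1) and p2)), 0
2. Dia Box not ((not p1 or p1) and p2), 0   [neg-implies-rule on 1]
3. (not p1 or p1) and p2, 0   [neg-implies-rule on 1]
4. not p1 or p1, 0   [and-rule on 3]
5. p2, 0   [and-rule on 3]
6. p1, 0   [or-rule on 4 (branches; this branch)]
7. Box not ((not p1 or p1) and p2), 1   [Dia-rule on 2: fresh world 1, 0R1]
8. not ((not p1 or p1) and p2), 0   [Box-rule on 7 via 1R0]
9. not ((not p1 or p1) and p2), 1   [Box-rule on 7 via 1R1]
10. not (not p1 or p1), 0   [neg-and-rule on 8 (branches; this branch)]
11. not p1, 0   [neg-or-rule on 10]
Accessibility: 0R0, 0R1, 1R0, 1R1
Branch closes: p1 and not p1 both at 0.
Every branch closes (one shown): valid in S5.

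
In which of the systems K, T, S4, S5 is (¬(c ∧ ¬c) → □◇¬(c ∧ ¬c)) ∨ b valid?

T, S4, S5

K-tableau for the negation ¬((¬(c ∧ ¬c) → □◇¬(c ∧ ¬c)) ∨ b):
1. ¬((¬(c ∧ ¬c) → □◇¬(c ∧ ¬c)) ∨ b), u
2. ¬(¬(c ∧ ¬c) → □◇¬(c ∧ ¬c)), u
3. ¬b, u
4. ¬(c ∧ ¬c), u
5. ¬□◇¬(c ∧ ¬c), u
6. c, u
7. ¬◇¬(c ∧ ¬c), v
Accessibility: uRv
Complete open branch: countermodel on a K-frame, so not valid in K.
T-tableau for the negation ¬((¬(c ∧ ¬c) → □◇¬(c ∧ ¬c)) ∨ b):
1. ¬((¬(c ∧ ¬c) → □◇¬(c ∧ ¬c)) ∨ b), u
2. ¬(¬(c ∧ ¬c) → □◇¬(c ∧ ¬c)), u
3. ¬b, u
4. ¬(c ∧ ¬c), u
5. ¬□◇¬(c ∧ ¬c), u
6. c, u
7. ¬◇¬(c ∧ ¬c), v
8. c ∧ ¬c, v
9. c, v
10. ¬c, v
Accessibility: uRu, uRv, vRv
Branch closes: c and ¬c both at v.
Every branch closes (one shown): valid in T, hence also in S4, S5 (every theorem of T is a theorem of S4 and S5).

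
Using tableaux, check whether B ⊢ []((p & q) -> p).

Tableau for the negation ~[]((p & q) -> p):
1. ~[]((p & q) -> p), 0
2. ~((p & q) -> p), 1   [~[]-rule on 1: fresh world 1, 0R1]
3. p & q, 1   [~->-rule on 2]
4. ~p, 1   [~->-rule on 2]
5. p, 1   [&-rule on 3]
6. q, 1   [&-rule on 3]
Accessibility: 0R0, 0R1, 1R0, 1R1
Branch closes: p and ~p both at 1.
Every branch of the negation's tableau closes; the branch above is one of them.

Valid in B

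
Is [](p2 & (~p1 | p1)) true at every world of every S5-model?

Not valid

Tableau for the negation ~[](p2 & (~p1 | p1)):
1. ~[](p2 & (~p1 | p1)), u
2. ~(p2 & (~p1 | p1)), v
3. ~p2, v
Accessibility: uRu, uRv, vRu, vRv
The negation has an open branch (countermodel exists).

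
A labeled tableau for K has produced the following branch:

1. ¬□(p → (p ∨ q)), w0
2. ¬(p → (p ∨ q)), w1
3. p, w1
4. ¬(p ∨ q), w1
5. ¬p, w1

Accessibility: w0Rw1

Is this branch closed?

Closed

Both p and ¬p appear at w1.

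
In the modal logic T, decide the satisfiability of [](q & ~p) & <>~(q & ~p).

Unsatisfiable (every branch closes)

1. [](q & ~p) & <>~(q & ~p), u
2. [](q & ~p), u   [&-rule on 1]
3. <>~(q & ~p), u   [&-rule on 1]
4. q & ~p, u   [[]-rule on 2 via uRu]
5. q, u   [&-rule on 4]
6. ~p, u   [&-rule on 4]
7. ~(q & ~p), v   [<>-rule on 3: fresh world v, uRv]
8. q & ~p, v   [[]-rule on 2 via uRv]
9. q, v   [&-rule on 8]
10. ~p, v   [&-rule on 8]
11. p, v   [~&-rule on 7 (branches; this branch)]
Accessibility: uRu, uRv, vRv
Branch closes: p and ~p both at v.
All branches of the tableau close; one closing branch shown above.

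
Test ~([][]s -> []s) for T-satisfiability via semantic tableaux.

No, unsatisfiable

1. ~([][]s -> []s), u
2. [][]s, u
3. ~[]s, u
4. []s, u
5. s, u
6. ~s, v
7. []s, v
8. s, v
Accessibility: uRu, uRv, vRv
Branch closes: s and ~s both at v.
Every branch closes; the branch above is one of them.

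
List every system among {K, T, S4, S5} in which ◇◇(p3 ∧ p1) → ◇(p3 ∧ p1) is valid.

S4, S5

S4-tableau for the negation ¬(◇◇(p3 ∧ p1) → ◇(p3 ∧ p1)):
1. ¬(◇◇(p3 ∧ p1) → ◇(p3 ∧ p1)), 0
2. ◇◇(p3 ∧ p1), 0
3. ¬◇(p3 ∧ p1), 0
4. ¬(p3 ∧ p1), 0
5. ¬p1, 0
6. ◇(p3 ∧ p1), 1
7. ¬(p3 ∧ p1), 1
8. ¬p1, 1
9. p3 ∧ p1, 2
10. p3, 2
11. p1, 2
12. ¬(p3 ∧ p1), 2
13. ¬p1, 2
Accessibility: 0R0, 0R1, 0R2, 1R1, 1R2, 2R2
Branch closes: p1 and ¬p1 both at 2.
Every branch closes (one shown): valid in S4, hence also in S5 (every theorem of S4 is a theorem of S5).
T-tableau for the negation ¬(◇◇(p3 ∧ p1) → ◇(p3 ∧ p1)):
1. ¬(◇◇(p3 ∧ p1) → ◇(p3 ∧ p1)), 0
2. ◇◇(p3 ∧ p1), 0
3. ¬◇(p3 ∧ p1), 0
4. ¬(p3 ∧ p1), 0
5. ¬p1, 0
6. ◇(p3 ∧ p1), 1
7. ¬(p3 ∧ p1), 1
8. ¬p1, 1
9. p3 ∧ p1, 2
10. p3, 2
11. p1, 2
Accessibility: 0R0, 0R1, 1R1, 1R2, 2R2
Complete open branch: countermodel on a T-frame, so not valid in T, nor in K (the same frame is also a K-frame).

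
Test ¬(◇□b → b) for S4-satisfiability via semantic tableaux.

Satisfiable

1. ¬(◇□b → b), u
2. ◇□b, u
3. ¬b, u
4. □b, v
5. b, v
Accessibility: uRu, uRv, vRv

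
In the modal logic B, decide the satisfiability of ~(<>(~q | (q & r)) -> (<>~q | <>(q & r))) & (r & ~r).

1. ~(<>(~q | (q & r)) -> (<>~q | <>(q & r))) & (r & ~r), 0
2. ~(<>(~q | (q & r)) -> (<>~q | <>(q & r))), 0
3. r & ~r, 0
4. <>(~q | (q & r)), 0
5. ~(<>~q | <>(q & r)), 0
6. r, 0
7. ~r, 0
Accessibility: 0R0
Branch closes: r and ~r both at 0.
Every branch closes; the branch above is one of them.

No, unsatisfiable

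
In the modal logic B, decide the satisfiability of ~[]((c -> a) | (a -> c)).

1. ~[]((c -> a) | (a -> c)), 0
2. ~((c -> a) | (a -> c)), 1
3. ~(c -> a), 1
4. ~(a -> c), 1
5. c, 1
6. ~a, 1
7. a, 1
8. ~c, 1
Accessibility: 0R0, 0R1, 1R0, 1R1
Branch closes: a and ~a both at 1.
(One branch shown.) All branches close.

Unsatisfiable (every branch closes)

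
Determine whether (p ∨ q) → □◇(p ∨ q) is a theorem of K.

Tableau for the negation ¬((p ∨ q) → □◇(p ∨ q)):
1. ¬((p ∨ q) → □◇(p ∨ q)), 0
2. p ∨ q, 0
3. ¬□◇(p ∨ q), 0
4. q, 0
5. ¬◇(p ∨ q), 1
Accessibility: 0R1
The negation has an open branch (countermodel exists).

Invalid (countermodel exists)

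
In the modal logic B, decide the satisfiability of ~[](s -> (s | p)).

1. ~[](s -> (s | p)), w0
2. ~(s -> (s | p)), w1   [~[]-rule on 1: fresh world w1, w0Rw1]
3. s, w1   [~->-rule on 2]
4. ~(s | p), w1   [~->-rule on 2]
5. ~s, w1   [~|-rule on 4]
6. ~p, w1   [~|-rule on 4]
Accessibility: w0Rw0, w0Rw1, w1Rw0, w1Rw1
Branch closes: s and ~s both at w1.
(One branch shown.) All branches close.

Unsatisfiable (every branch closes)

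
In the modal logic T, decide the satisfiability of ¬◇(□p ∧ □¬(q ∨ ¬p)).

Satisfiable

1. ¬◇(□p ∧ □¬(q ∨ ¬p)), 0
2. ¬(□p ∧ □¬(q ∨ ¬p)), 0   [¬◇-rule on 1 via 0R0]
3. ¬□¬(q ∨ ¬p), 0   [¬∧-rule on 2 (branches; this branch)]
4. q ∨ ¬p, 1   [¬□-rule on 3: fresh world 1, 0R1]
5. ¬(□p ∧ □¬(q ∨ ¬p)), 1   [¬◇-rule on 1 via 0R1]
6. ¬p, 1   [∨-rule on 4 (branches; this branch)]
7. ¬□¬(q ∨ ¬p), 1   [¬∧-rule on 5 (branches; this branch)]
8. q ∨ ¬p, 2   [¬□-rule on 7: fresh world 2, 1R2]
9. ¬p, 2   [∨-rule on 8 (branches; this branch)]
Accessibility: 0R0, 0R1, 1R1, 1R2, 2R2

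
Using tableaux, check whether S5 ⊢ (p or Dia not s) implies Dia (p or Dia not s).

Tableau for the negation not ((p or Dia not s) implies Dia (p or Dia not s)):
1. not ((p or Dia not s) implies Dia (p or Dia not s)), 0
2. p or Dia not s, 0
3. not Dia (p or Dia not s), 0
4. not (p or Dia not s), 0
5. not p, 0
6. not Dia not s, 0
7. s, 0
8. Dia not s, 0
9. not s, 1
10. not (p or Dia not s), 1
11. not p, 1
12. not Dia not s, 1
13. s, 1
Accessibility: 0R0, 0R1, 1R0, 1R1
Branch closes: s and not s both at 1.
All branches of the negation close; one closing branch shown above.

Valid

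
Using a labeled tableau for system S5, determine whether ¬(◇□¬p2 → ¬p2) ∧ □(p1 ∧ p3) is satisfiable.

1. ¬(◇□¬p2 → ¬p2) ∧ □(p1 ∧ p3), w0
2. ¬(◇□¬p2 → ¬p2), w0
3. □(p1 ∧ p3), w0
4. ◇□¬p2, w0
5. p2, w0
6. p1 ∧ p3, w0
7. p1, w0
8. p3, w0
9. □¬p2, w1
10. p1 ∧ p3, w1
11. p1, w1
12. p3, w1
13. ¬p2, w0
Accessibility: w0Rw0, w0Rw1, w1Rw0, w1Rw1
Branch closes: p2 and ¬p2 both at w0.
Every branch closes; the branch above is one of them.

No, unsatisfiable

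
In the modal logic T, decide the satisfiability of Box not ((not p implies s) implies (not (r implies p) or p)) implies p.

1. Box not ((not p implies s) implies (not (r implies p) or p)) implies p, w0
2. p, w0   [implies-rule on 1 (branches; this branch)]
Accessibility: w0Rw0

Satisfiable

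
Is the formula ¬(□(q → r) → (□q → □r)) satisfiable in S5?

Unsatisfiable (every branch closes)

1. ¬(□(q → r) → (□q → □r)), u
2. □(q → r), u   [¬→-rule on 1]
3. ¬(□q → □r), u   [¬→-rule on 1]
4. □q, u   [¬→-rule on 3]
5. ¬□r, u   [¬→-rule on 3]
6. q → r, u   [□-rule on 2 via uRu]
7. q, u   [□-rule on 4 via uRu]
8. r, u   [→-rule on 6 (branches; this branch)]
9. ¬r, v   [¬□-rule on 5: fresh world v, uRv]
10. q → r, v   [□-rule on 2 via uRv]
11. q, v   [□-rule on 4 via uRv]
12. r, v   [→-rule on 10 (branches; this branch)]
Accessibility: uRu, uRv, vRu, vRv
Branch closes: r and ¬r both at v.
All branches of the tableau close; one closing branch shown above.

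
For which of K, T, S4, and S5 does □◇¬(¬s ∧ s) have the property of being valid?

T-tableau for the negation ¬□◇¬(¬s ∧ s):
1. ¬□◇¬(¬s ∧ s), w0
2. ¬◇¬(¬s ∧ s), w1
3. ¬s ∧ s, w1
4. ¬s, w1
5. s, w1
Accessibility: w0Rw0, w0Rw1, w1Rw1
Branch closes: s and ¬s both at w1.
Every branch closes (one shown): valid in T, hence also in S4, S5 (every theorem of T is a theorem of S4 and S5).
K-tableau for the negation ¬□◇¬(¬s ∧ s):
1. ¬□◇¬(¬s ∧ s), w0
2. ¬◇¬(¬s ∧ s), w1
Accessibility: w0Rw1
Complete open branch: countermodel on a K-frame, so not valid in K.

T, S4, S5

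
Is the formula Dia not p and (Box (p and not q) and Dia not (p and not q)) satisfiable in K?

1. Dia not p and (Box (p and not q) and Dia not (p and not q)), w0
2. Dia not p, w0
3. Box (p and not q) and Dia not (p and not q), w0
4. Box (p and not q), w0
5. Dia not (p and not q), w0
6. not p, w1
7. p and not q, w1
8. p, w1
9. not q, w1
Accessibility: w0Rw1
Branch closes: p and not p both at w1.
All branches of the tableau close; one closing branch shown above.

No, unsatisfiable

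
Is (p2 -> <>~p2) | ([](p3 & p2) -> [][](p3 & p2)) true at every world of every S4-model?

Yes, valid

Tableau for the negation ~((p2 -> <>~p2) | ([](p3 & p2) -> [][](p3 & p2))):
1. ~((p2 -> <>~p2) | ([](p3 & p2) -> [][](p3 & p2))), u
2. ~(p2 -> <>~p2), u
3. ~([](p3 & p2) -> [][](p3 & p2)), u
4. p2, u
5. ~<>~p2, u
6. [](p3 & p2), u
7. ~[][](p3 & p2), u
8. p3 & p2, u
9. p3, u
10. ~[](p3 & p2), v
11. p2, v
12. p3 & p2, v
13. p3, v
14. ~(p3 & p2), w
15. p2, w
16. p3 & p2, w
17. p3, w
18. ~p2, w
Accessibility: uRu, uRv, uRw, vRv, vRw, wRw
Branch closes: p2 and ~p2 both at w.
Every branch of the negation's tableau closes; the branch above is one of them.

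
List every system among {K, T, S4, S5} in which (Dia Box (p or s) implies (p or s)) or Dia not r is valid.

S5-tableau for the negation not ((Dia Box (p or s) implies (p or s)) or Dia not r):
1. not ((Dia Box (p or s) implies (p or s)) or Dia not r), u
2. not (Dia Box (p or s) implies (p or s)), u
3. not Dia not r, u
4. Dia Box (p or s), u
5. not (p or s), u
6. not p, u
7. not s, u
8. r, u
9. Box (p or s), v
10. r, v
11. p or s, u
12. p or s, v
13. s, u
Accessibility: uRu, uRv, vRu, vRv
Branch closes: s and not s both at u.
Every branch closes (one shown): valid in S5.
S4-tableau for the negation not ((Dia Box (p or s) implies (p or s)) or Dia not r):
1. not ((Dia Box (p or s) implies (p or s)) or Dia not r), u
2. not (Dia Box (p or s) implies (p or s)), u
3. not Dia not r, u
4. Dia Box (p or s), u
5. not (p or s), u
6. not p, u
7. not s, u
8. r, u
9. Box (p or s), v
10. r, v
11. p or s, v
12. s, v
Accessibility: uRu, uRv, vRv
Complete open branch: countermodel on an S4-frame, so not valid in S4, nor in K, T (the same frame is also a K-frame and a T-frame).

S5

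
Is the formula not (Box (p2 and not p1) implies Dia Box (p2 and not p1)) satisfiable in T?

1. not (Box (p2 and not p1) implies Dia Box (p2 and not p1)), u
2. Box (p2 and not p1), u
3. not Dia Box (p2 and not p1), u
4. p2 and not p1, u
5. p2, u
6. not p1, u
7. not Box (p2 and not p1), u
8. not (p2 and not p1), v
9. p2 and not p1, v
10. p2, v
11. not p1, v
12. not Box (p2 and not p1), v
13. p1, v
Accessibility: uRu, uRv, vRv
Branch closes: p1 and not p1 both at v.
(One branch shown.) All branches close.

No, unsatisfiable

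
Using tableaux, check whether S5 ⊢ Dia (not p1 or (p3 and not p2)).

Not valid

Tableau for the negation not Dia (not p1 or (p3 and not p2)):
1. not Dia (not p1 or (p3 and not p2)), w0
2. not (not p1 or (p3 and not p2)), w0   [neg-Dia-rule on 1 via w0Rw0]
3. p1, w0   [neg-or-rule on 2]
4. not (p3 and not p2), w0   [neg-or-rule on 2]
5. p2, w0   [neg-and-rule on 4 (branches; this branch)]
Accessibility: w0Rw0
The negation has an open branch (countermodel exists).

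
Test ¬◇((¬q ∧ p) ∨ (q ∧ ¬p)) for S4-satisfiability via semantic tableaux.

1. ¬◇((¬q ∧ p) ∨ (q ∧ ¬p)), u
2. ¬((¬q ∧ p) ∨ (q ∧ ¬p)), u   [¬◇-rule on 1 via uRu]
3. ¬(¬q ∧ p), u   [¬∨-rule on 2]
4. ¬(q ∧ ¬p), u   [¬∨-rule on 2]
5. ¬p, u   [¬∧-rule on 3 (branches; this branch)]
6. ¬q, u   [¬∧-rule on 4 (branches; this branch)]
Accessibility: uRu

Yes, satisfiable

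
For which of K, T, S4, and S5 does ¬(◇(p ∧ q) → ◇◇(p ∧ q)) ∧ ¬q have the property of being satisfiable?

K-tableau for the formula:
1. ¬(◇(p ∧ q) → ◇◇(p ∧ q)) ∧ ¬q, w0
2. ¬(◇(p ∧ q) → ◇◇(p ∧ q)), w0
3. ¬q, w0
4. ◇(p ∧ q), w0
5. ¬◇◇(p ∧ q), w0
6. p ∧ q, w1
7. p, w1
8. q, w1
9. ¬◇(p ∧ q), w1
Accessibility: w0Rw1
Complete open branch: satisfiable in K.
T-tableau for the formula:
1. ¬(◇(p ∧ q) → ◇◇(p ∧ q)) ∧ ¬q, w0
2. ¬(◇(p ∧ q) → ◇◇(p ∧ q)), w0
3. ¬q, w0
4. ◇(p ∧ q), w0
5. ¬◇◇(p ∧ q), w0
6. ¬◇(p ∧ q), w0
7. ¬(p ∧ q), w0
8. p ∧ q, w1
9. p, w1
10. q, w1
11. ¬◇(p ∧ q), w1
12. ¬(p ∧ q), w1
13. ¬q, w1
Accessibility: w0Rw0, w0Rw1, w1Rw1
Branch closes: q and ¬q both at w1.
Every branch closes (one shown): unsatisfiable in T, hence also in S4, S5 (every S4/S5-frame is a T-frame).

K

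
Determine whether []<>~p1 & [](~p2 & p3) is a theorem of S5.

Invalid (countermodel exists)

Tableau for the negation ~([]<>~p1 & [](~p2 & p3)):
1. ~([]<>~p1 & [](~p2 & p3)), w0
2. ~[](~p2 & p3), w0
3. ~(~p2 & p3), w1
4. ~p3, w1
Accessibility: w0Rw0, w0Rw1, w1Rw0, w1Rw1
The negation has an open branch (countermodel exists).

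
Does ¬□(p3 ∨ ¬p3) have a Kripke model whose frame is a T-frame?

1. ¬□(p3 ∨ ¬p3), u
2. ¬(p3 ∨ ¬p3), v
3. ¬p3, v
4. p3, v
Accessibility: uRu, uRv, vRv
Branch closes: p3 and ¬p3 both at v.
All branches of the tableau close; one closing branch shown above.

Unsatisfiable (every branch closes)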